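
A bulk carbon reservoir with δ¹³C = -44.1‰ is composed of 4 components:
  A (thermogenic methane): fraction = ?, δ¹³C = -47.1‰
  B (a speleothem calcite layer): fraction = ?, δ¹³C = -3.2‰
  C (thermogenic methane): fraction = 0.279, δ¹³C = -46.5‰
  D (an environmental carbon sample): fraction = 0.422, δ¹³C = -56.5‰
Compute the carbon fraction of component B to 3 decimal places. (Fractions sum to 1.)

Let f_B and f_A be the unknown fractions; fractions sum to 1 so f_B + f_A = 0.299.
Mass balance: Σ fᵢ·δᵢ = δ_bulk ⇒ f_B·(-3.2) + f_A·(-47.1) = -44.1 − (-36.817) = -7.283
Substitute f_A = 0.299 − f_B:
f_B·(-3.2 − -47.1) = -7.283 − 0.299×(-47.1) = 6.799
f_B = 6.799 / 43.9 = 0.1549

0.155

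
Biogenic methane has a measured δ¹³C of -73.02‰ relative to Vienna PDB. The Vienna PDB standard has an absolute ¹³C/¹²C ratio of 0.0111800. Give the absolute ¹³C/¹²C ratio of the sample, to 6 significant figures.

0.0103636

R_sample = R_standard × (δ¹³C/1000 + 1)
R_sample = 0.0111800 × (-73.02/1000 + 1) = 0.0111800 × 0.926980
R_sample = 0.0103636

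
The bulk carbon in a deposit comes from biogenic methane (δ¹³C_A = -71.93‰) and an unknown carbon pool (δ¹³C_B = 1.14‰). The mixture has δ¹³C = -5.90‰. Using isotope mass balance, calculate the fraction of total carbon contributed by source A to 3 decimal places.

δ_mix = f_A·δ_A + (1 − f_A)·δ_B  ⇒  f_A = (δ_mix − δ_B)/(δ_A − δ_B)
f_A = (-5.90 − (1.14)) / (-71.93 − (1.14))
f_A = -7.04 / -73.07 = 0.0963

0.096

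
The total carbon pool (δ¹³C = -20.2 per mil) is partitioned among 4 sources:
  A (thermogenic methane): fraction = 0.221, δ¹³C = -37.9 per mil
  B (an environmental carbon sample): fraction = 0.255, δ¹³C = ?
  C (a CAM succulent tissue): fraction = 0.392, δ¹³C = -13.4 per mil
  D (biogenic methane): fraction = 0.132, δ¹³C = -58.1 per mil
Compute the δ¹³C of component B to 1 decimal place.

4.3 per mil

Isotope mass balance: δ_bulk = Σ fᵢ·δᵢ.
-20.2 = 0.221×(-37.9) + 0.255×δ_B + 0.392×(-13.4) + 0.132×(-58.1)
0.255·δ_B = -20.2 − (-21.298) = 1.098
δ_B = 1.098 / 0.255 = 4.31 per mil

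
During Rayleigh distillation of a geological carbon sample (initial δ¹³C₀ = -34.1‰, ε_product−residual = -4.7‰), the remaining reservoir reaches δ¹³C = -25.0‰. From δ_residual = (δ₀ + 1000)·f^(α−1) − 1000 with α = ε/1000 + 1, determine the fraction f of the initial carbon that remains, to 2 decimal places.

α − 1 = ε/1000 = -0.0047
(δ_res + 1000)/(δ₀ + 1000) = (-25.0 + 1000)/(-34.1 + 1000) = 975.0/965.9 = 1.009421
f = 1.009421^(1/-0.0047) = exp(ln(1.009421)/-0.0047) = exp(0.00938/-0.0047)
f = exp(-1.9951) = 0.1360

0.14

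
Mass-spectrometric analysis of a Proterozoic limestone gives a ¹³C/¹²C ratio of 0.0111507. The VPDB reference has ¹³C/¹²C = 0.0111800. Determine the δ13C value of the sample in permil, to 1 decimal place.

δ13C = (R_sample / R_standard − 1) × 1000
R_sample / R_standard = 0.0111507 / 0.0111800 = 0.997379
δ13C = (0.997379 − 1) × 1000 = -2.62 permil

-2.6 permil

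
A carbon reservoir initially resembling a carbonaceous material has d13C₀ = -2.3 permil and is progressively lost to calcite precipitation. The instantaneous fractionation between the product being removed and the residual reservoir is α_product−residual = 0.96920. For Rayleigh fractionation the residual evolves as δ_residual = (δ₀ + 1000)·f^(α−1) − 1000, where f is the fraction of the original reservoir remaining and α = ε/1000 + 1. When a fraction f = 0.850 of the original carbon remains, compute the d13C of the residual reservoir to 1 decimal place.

2.7 permil

Rayleigh residual: δ_res = (δ₀ + 1000)·f^(α−1) − 1000
α − 1 = -0.03080
f^(α−1) = 0.850^(-0.03080) = 1.005018
δ_res = (-2.3 + 1000) × 1.005018 − 1000 = 1002.707 − 1000 = 2.71 permil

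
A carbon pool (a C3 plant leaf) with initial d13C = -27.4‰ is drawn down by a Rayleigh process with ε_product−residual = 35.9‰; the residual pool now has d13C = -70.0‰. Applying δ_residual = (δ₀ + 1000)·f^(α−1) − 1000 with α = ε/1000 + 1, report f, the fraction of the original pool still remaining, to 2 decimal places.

0.29

α − 1 = ε/1000 = 0.0359
(δ_res + 1000)/(δ₀ + 1000) = (-70.0 + 1000)/(-27.4 + 1000) = 930.0/972.6 = 0.956200
f = 0.956200^(1/0.0359) = exp(ln(0.956200)/0.0359) = exp(-0.04479/0.0359)
f = exp(-1.2476) = 0.2872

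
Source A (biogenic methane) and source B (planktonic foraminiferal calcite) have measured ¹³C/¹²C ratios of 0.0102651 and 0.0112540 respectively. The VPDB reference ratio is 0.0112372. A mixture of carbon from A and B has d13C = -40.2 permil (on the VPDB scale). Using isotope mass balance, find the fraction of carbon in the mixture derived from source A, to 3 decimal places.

δ_A = (0.0102651/0.0112372 − 1)×1000 = (0.913493 − 1)×1000 = -86.507 permil
δ_B = (0.0112540/0.0112372 − 1)×1000 = (1.001495 − 1)×1000 = 1.495 permil
f_A = (δ_mix − δ_B)/(δ_A − δ_B) = (-40.2 − (1.495))/(-86.507 − (1.495))
f_A = -41.695 / -88.002 = 0.4738

0.474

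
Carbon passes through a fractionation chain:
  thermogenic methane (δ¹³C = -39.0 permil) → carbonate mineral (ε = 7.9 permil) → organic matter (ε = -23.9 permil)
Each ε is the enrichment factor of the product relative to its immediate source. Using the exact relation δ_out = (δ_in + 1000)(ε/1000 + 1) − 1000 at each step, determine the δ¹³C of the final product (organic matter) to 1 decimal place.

-54.6 permil

step 1: δ = (-39.00 + 1000)·(7.9/1000 + 1) − 1000 = -31.41 permil
step 2: δ = (-31.41 + 1000)·(-23.9/1000 + 1) − 1000 = -54.56 permil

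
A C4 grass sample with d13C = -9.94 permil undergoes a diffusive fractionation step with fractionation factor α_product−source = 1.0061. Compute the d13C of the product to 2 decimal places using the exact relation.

-3.90 permil

δ_product = (δ_source + 1000)·α − 1000
δ_product = (-9.94 + 1000) × 1.0061 − 1000
δ_product = 996.099 − 1000 = -3.901 permil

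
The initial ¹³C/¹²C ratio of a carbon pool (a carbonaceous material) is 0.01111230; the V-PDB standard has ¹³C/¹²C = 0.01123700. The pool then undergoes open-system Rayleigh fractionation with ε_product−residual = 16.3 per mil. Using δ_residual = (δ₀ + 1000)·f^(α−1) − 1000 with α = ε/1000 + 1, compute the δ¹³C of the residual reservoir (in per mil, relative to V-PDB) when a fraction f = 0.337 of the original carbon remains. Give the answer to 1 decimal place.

δ₀ = (0.01111230/0.01123700 − 1)×1000 = (0.988903 − 1)×1000 = -11.097 per mil
α − 1 = ε/1000 = 0.0163
f^(α−1) = 0.337^(0.0163) = 0.982427
δ_res = (-11.097 + 1000) × 0.982427 − 1000 = 971.525 − 1000 = -28.48 per mil

-28.5 per mil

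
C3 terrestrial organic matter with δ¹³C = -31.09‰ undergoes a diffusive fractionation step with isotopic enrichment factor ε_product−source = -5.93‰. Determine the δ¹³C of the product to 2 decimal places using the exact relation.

To first order, δ_product ≈ δ_source + ε = -37.02‰.
Exactly, δ_product = (δ_source + 1000)·(ε/1000 + 1) − 1000.
δ_product = (-31.09 + 1000) × (-5.93/1000 + 1) − 1000
δ_product = -36.836‰

-36.84‰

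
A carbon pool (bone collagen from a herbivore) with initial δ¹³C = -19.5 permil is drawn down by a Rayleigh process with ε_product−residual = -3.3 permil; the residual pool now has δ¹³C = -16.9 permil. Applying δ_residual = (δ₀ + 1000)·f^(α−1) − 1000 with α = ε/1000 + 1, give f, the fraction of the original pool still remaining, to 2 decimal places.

α − 1 = ε/1000 = -0.0033
(δ_res + 1000)/(δ₀ + 1000) = (-16.9 + 1000)/(-19.5 + 1000) = 983.1/980.5 = 1.002652
f = 1.002652^(1/-0.0033) = exp(ln(1.002652)/-0.0033) = exp(0.00265/-0.0033)
f = exp(-0.8025) = 0.4482

0.45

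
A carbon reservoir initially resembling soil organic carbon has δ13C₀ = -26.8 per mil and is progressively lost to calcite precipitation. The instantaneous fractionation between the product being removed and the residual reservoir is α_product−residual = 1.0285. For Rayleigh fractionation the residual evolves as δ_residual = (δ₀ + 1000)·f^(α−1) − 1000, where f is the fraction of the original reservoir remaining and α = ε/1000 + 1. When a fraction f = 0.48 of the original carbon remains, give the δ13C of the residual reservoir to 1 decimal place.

-46.9 per mil

Rayleigh residual: δ_res = (δ₀ + 1000)·f^(α−1) − 1000
α − 1 = 0.02850
f^(α−1) = 0.48^(0.02850) = 0.979299
δ_res = (-26.8 + 1000) × 0.979299 − 1000 = 953.054 − 1000 = -46.95 per mil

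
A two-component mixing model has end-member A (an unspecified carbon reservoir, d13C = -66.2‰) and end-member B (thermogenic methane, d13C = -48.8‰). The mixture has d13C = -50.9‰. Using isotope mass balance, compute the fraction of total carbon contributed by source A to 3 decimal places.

0.121

δ_mix = f_A·δ_A + (1 − f_A)·δ_B  ⇒  f_A = (δ_mix − δ_B)/(δ_A − δ_B)
f_A = (-50.9 − (-48.8)) / (-66.2 − (-48.8))
f_A = -2.1 / -17.4 = 0.1207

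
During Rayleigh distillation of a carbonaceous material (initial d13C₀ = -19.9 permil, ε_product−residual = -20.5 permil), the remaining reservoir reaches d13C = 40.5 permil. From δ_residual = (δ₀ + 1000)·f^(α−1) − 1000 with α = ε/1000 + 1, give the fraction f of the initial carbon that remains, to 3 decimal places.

α − 1 = ε/1000 = -0.0205
(δ_res + 1000)/(δ₀ + 1000) = (40.5 + 1000)/(-19.9 + 1000) = 1040.5/980.1 = 1.061626
f = 1.061626^(1/-0.0205) = exp(ln(1.061626)/-0.0205) = exp(0.05980/-0.0205)
f = exp(-2.9172) = 0.0541

0.054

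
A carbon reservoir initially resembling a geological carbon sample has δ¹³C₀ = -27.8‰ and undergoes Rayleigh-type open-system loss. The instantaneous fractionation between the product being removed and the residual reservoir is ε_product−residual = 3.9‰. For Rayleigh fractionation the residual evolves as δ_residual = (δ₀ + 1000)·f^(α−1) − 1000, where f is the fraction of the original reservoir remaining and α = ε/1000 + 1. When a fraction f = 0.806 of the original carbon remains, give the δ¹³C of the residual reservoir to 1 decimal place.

Rayleigh residual: δ_res = (δ₀ + 1000)·f^(α−1) − 1000
α = ε/1000 + 1 = 1.00390, so α − 1 = 0.00390
f^(α−1) = 0.806^(0.00390) = 0.999159
δ_res = (-27.8 + 1000) × 0.999159 − 1000 = 971.383 − 1000 = -28.62‰

-28.6‰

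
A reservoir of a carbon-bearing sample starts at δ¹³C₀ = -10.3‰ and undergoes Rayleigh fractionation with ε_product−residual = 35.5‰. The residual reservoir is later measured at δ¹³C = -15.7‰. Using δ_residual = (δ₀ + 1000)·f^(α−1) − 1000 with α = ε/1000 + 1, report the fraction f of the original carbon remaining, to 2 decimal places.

α − 1 = ε/1000 = 0.0355
(δ_res + 1000)/(δ₀ + 1000) = (-15.7 + 1000)/(-10.3 + 1000) = 984.3/989.7 = 0.994544
f = 0.994544^(1/0.0355) = exp(ln(0.994544)/0.0355) = exp(-0.00547/0.0355)
f = exp(-0.1541) = 0.8572

0.86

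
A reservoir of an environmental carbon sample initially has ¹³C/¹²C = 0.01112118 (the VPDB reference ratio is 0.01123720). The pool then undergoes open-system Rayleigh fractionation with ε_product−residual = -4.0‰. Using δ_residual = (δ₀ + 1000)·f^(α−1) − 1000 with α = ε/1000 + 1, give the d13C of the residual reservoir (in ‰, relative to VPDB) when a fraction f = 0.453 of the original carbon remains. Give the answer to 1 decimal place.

-7.2‰

δ₀ = (0.01112118/0.01123720 − 1)×1000 = (0.989675 − 1)×1000 = -10.325‰
α − 1 = ε/1000 = -0.0040
f^(α−1) = 0.453^(-0.0040) = 1.003172
δ_res = (-10.325 + 1000) × 1.003172 − 1000 = 992.815 − 1000 = -7.18‰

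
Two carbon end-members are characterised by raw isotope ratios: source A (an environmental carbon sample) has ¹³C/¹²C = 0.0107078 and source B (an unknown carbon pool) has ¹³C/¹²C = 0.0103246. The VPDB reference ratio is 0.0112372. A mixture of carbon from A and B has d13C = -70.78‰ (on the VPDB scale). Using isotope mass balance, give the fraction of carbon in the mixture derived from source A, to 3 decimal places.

0.306

δ_A = (0.0107078/0.0112372 − 1)×1000 = (0.952889 − 1)×1000 = -47.111‰
δ_B = (0.0103246/0.0112372 − 1)×1000 = (0.918788 − 1)×1000 = -81.212‰
f_A = (δ_mix − δ_B)/(δ_A − δ_B) = (-70.78 − (-81.212))/(-47.111 − (-81.212))
f_A = 10.432 / 34.101 = 0.3059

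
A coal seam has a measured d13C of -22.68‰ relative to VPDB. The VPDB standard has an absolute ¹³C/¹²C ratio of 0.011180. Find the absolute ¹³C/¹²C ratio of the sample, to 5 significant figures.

R_sample = R_standard × (d13C/1000 + 1)
R_sample = 0.011180 × (-22.68/1000 + 1) = 0.011180 × 0.977320
R_sample = 0.0109264

0.010926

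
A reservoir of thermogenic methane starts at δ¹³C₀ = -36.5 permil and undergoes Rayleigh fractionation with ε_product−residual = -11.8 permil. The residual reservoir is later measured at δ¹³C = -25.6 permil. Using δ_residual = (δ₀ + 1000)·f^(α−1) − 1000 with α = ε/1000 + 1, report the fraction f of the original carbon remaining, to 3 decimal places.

α − 1 = ε/1000 = -0.0118
(δ_res + 1000)/(δ₀ + 1000) = (-25.6 + 1000)/(-36.5 + 1000) = 974.4/963.5 = 1.011313
f = 1.011313^(1/-0.0118) = exp(ln(1.011313)/-0.0118) = exp(0.01125/-0.0118)
f = exp(-0.9533) = 0.3855

0.385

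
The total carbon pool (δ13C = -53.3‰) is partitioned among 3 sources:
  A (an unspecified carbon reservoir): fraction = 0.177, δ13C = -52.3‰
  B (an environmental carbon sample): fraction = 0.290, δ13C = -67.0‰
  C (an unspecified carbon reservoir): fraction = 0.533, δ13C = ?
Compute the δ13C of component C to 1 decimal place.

Isotope mass balance: δ_bulk = Σ fᵢ·δᵢ.
-53.3 = 0.177×(-52.3) + 0.290×(-67.0) + 0.533×δ_C
0.533·δ_C = -53.3 − (-28.687) = -24.613
δ_C = -24.613 / 0.533 = -46.18‰

-46.2‰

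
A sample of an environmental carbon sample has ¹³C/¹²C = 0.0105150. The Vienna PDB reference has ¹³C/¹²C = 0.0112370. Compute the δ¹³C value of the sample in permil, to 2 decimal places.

δ¹³C = (R_sample / R_standard − 1) × 1000
R_sample / R_standard = 0.0105150 / 0.0112370 = 0.935748
δ¹³C = (0.935748 − 1) × 1000 = -64.252 permil

-64.25 permil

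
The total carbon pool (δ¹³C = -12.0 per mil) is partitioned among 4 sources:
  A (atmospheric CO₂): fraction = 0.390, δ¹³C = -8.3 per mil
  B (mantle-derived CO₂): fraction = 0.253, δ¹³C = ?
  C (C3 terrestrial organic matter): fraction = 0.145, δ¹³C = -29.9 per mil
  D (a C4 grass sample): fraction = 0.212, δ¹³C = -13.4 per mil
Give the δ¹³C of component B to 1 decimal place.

-6.3 per mil

Isotope mass balance: δ_bulk = Σ fᵢ·δᵢ.
-12.0 = 0.390×(-8.3) + 0.253×δ_B + 0.145×(-29.9) + 0.212×(-13.4)
0.253·δ_B = -12.0 − (-10.413) = -1.587
δ_B = -1.587 / 0.253 = -6.27 per mil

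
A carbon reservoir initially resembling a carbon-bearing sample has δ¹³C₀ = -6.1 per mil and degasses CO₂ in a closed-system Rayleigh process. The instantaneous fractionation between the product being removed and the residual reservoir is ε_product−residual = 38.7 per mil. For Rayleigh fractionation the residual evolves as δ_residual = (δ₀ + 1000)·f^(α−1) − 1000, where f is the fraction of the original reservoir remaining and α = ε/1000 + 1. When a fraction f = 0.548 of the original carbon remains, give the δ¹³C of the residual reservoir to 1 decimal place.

-29.0 per mil

Rayleigh residual: δ_res = (δ₀ + 1000)·f^(α−1) − 1000
α = ε/1000 + 1 = 1.03870, so α − 1 = 0.03870
f^(α−1) = 0.548^(0.03870) = 0.976992
δ_res = (-6.1 + 1000) × 0.976992 − 1000 = 971.032 − 1000 = -28.97 per mil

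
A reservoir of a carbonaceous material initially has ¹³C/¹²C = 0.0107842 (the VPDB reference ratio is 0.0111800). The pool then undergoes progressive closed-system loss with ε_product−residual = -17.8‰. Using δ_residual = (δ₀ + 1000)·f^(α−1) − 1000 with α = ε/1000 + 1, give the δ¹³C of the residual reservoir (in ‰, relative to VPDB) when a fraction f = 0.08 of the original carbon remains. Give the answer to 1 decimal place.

δ₀ = (0.0107842/0.0111800 − 1)×1000 = (0.964597 − 1)×1000 = -35.403‰
α − 1 = ε/1000 = -0.0178
f^(α−1) = 0.08^(-0.0178) = 1.045984
δ_res = (-35.403 + 1000) × 1.045984 − 1000 = 1008.953 − 1000 = 8.95‰

9.0‰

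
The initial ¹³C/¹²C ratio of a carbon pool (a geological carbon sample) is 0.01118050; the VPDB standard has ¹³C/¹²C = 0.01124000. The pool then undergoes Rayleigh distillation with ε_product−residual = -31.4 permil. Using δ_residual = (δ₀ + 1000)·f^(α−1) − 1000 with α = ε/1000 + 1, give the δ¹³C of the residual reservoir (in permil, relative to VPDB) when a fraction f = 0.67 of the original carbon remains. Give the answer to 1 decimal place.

7.3 permil

δ₀ = (0.01118050/0.01124000 − 1)×1000 = (0.994706 − 1)×1000 = -5.294 permil
α − 1 = ε/1000 = -0.0314
f^(α−1) = 0.67^(-0.0314) = 1.012654
δ_res = (-5.294 + 1000) × 1.012654 − 1000 = 1007.294 − 1000 = 7.29 permil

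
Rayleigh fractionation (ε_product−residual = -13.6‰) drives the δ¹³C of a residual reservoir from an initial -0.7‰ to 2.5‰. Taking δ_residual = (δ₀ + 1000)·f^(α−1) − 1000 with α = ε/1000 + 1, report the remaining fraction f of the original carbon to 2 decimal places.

0.79

α − 1 = ε/1000 = -0.0136
(δ_res + 1000)/(δ₀ + 1000) = (2.5 + 1000)/(-0.7 + 1000) = 1002.5/999.3 = 1.003202
f = 1.003202^(1/-0.0136) = exp(ln(1.003202)/-0.0136) = exp(0.00320/-0.0136)
f = exp(-0.2351) = 0.7905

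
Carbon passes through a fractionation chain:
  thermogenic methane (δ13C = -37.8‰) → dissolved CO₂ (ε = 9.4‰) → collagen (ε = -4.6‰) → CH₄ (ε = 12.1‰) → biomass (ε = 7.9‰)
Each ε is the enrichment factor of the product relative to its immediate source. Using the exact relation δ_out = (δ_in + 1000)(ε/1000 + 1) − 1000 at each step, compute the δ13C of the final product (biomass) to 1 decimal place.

step 1: δ = (-37.80 + 1000)·(9.4/1000 + 1) − 1000 = -28.76‰
step 2: δ = (-28.76 + 1000)·(-4.6/1000 + 1) − 1000 = -33.22‰
step 3: δ = (-33.22 + 1000)·(12.1/1000 + 1) − 1000 = -21.53‰
step 4: δ = (-21.53 + 1000)·(7.9/1000 + 1) − 1000 = -13.80‰

-13.8‰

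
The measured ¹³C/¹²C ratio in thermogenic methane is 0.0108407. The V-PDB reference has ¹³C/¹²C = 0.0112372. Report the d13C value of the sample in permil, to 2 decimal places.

d13C = (R_sample / R_standard − 1) × 1000
R_sample / R_standard = 0.0108407 / 0.0112372 = 0.964715
d13C = (0.964715 − 1) × 1000 = -35.285 permil

-35.28 permil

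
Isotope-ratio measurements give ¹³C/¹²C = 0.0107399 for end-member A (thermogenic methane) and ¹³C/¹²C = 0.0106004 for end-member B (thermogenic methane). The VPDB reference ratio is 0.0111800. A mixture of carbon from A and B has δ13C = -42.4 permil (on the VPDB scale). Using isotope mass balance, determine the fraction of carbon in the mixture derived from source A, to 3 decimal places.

δ_A = (0.0107399/0.0111800 − 1)×1000 = (0.960635 − 1)×1000 = -39.365 permil
δ_B = (0.0106004/0.0111800 − 1)×1000 = (0.948157 − 1)×1000 = -51.843 permil
f_A = (δ_mix − δ_B)/(δ_A − δ_B) = (-42.4 − (-51.843))/(-39.365 − (-51.843))
f_A = 9.443 / 12.478 = 0.7568

0.757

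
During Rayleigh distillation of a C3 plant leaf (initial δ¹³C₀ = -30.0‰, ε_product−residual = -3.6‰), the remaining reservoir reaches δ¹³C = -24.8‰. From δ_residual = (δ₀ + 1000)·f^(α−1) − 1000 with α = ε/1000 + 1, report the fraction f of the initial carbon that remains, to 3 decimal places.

0.226

α − 1 = ε/1000 = -0.0036
(δ_res + 1000)/(δ₀ + 1000) = (-24.8 + 1000)/(-30.0 + 1000) = 975.2/970.0 = 1.005361
f = 1.005361^(1/-0.0036) = exp(ln(1.005361)/-0.0036) = exp(0.00535/-0.0036)
f = exp(-1.4851) = 0.2265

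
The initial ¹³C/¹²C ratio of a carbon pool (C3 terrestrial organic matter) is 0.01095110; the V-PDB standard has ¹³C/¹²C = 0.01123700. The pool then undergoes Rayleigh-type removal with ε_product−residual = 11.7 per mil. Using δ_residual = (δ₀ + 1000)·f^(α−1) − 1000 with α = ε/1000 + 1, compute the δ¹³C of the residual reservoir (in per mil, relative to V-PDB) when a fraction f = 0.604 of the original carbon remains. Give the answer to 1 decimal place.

-31.2 per mil

δ₀ = (0.01095110/0.01123700 − 1)×1000 = (0.974557 − 1)×1000 = -25.443 per mil
α − 1 = ε/1000 = 0.0117
f^(α−1) = 0.604^(0.0117) = 0.994118
δ_res = (-25.443 + 1000) × 0.994118 − 1000 = 968.825 − 1000 = -31.17 per mil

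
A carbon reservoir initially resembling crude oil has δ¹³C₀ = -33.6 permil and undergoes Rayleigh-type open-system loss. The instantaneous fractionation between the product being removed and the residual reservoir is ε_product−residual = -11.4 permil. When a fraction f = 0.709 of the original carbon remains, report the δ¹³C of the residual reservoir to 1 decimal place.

Rayleigh residual: δ_res = (δ₀ + 1000)·f^(α−1) − 1000
α = ε/1000 + 1 = 0.98860, so α − 1 = -0.01140
f^(α−1) = 0.709^(-0.01140) = 1.003928
δ_res = (-33.6 + 1000) × 1.003928 − 1000 = 970.196 − 1000 = -29.80 permil

-29.8 permil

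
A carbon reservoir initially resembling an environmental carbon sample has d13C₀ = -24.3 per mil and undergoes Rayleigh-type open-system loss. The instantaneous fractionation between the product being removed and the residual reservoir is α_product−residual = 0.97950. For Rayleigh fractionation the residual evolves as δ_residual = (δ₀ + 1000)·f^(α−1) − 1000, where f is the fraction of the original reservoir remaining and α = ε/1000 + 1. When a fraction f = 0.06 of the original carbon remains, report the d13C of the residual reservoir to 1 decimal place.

33.6 per mil

Rayleigh residual: δ_res = (δ₀ + 1000)·f^(α−1) − 1000
α − 1 = -0.02050
f^(α−1) = 0.06^(-0.02050) = 1.059371
δ_res = (-24.3 + 1000) × 1.059371 − 1000 = 1033.628 − 1000 = 33.63 per mil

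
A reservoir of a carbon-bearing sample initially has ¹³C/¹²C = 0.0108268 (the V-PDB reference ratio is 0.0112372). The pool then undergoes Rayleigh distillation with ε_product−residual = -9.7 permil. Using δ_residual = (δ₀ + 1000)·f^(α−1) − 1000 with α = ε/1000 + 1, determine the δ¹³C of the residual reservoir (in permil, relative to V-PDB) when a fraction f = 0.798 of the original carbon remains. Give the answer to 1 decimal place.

δ₀ = (0.0108268/0.0112372 − 1)×1000 = (0.963478 − 1)×1000 = -36.522 permil
α − 1 = ε/1000 = -0.0097
f^(α−1) = 0.798^(-0.0097) = 1.002191
δ_res = (-36.522 + 1000) × 1.002191 − 1000 = 965.590 − 1000 = -34.41 permil

-34.4 permil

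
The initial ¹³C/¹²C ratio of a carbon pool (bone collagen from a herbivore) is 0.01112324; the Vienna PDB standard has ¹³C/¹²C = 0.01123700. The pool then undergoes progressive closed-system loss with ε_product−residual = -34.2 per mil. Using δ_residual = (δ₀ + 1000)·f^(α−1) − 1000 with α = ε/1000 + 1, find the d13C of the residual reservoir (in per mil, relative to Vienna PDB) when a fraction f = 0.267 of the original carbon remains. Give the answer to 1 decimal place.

35.6 per mil

δ₀ = (0.01112324/0.01123700 − 1)×1000 = (0.989876 − 1)×1000 = -10.124 per mil
α − 1 = ε/1000 = -0.0342
f^(α−1) = 0.267^(-0.0342) = 1.046197
δ_res = (-10.124 + 1000) × 1.046197 − 1000 = 1035.605 − 1000 = 35.61 per mil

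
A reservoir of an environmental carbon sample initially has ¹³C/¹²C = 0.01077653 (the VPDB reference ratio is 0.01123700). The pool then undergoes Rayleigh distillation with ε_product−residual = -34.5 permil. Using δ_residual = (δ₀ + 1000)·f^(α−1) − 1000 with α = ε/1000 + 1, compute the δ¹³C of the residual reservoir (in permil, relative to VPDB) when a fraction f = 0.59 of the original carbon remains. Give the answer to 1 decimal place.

δ₀ = (0.01077653/0.01123700 − 1)×1000 = (0.959022 − 1)×1000 = -40.978 permil
α − 1 = ε/1000 = -0.0345
f^(α−1) = 0.59^(-0.0345) = 1.018370
δ_res = (-40.978 + 1000) × 1.018370 − 1000 = 976.639 − 1000 = -23.36 permil

-23.4 permil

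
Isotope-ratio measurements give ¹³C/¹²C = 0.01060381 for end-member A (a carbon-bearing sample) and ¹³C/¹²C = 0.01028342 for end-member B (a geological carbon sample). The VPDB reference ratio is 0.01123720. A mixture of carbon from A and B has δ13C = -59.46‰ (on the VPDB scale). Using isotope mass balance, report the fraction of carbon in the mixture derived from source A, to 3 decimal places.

0.891

δ_A = (0.01060381/0.01123720 − 1)×1000 = (0.943635 − 1)×1000 = -56.365‰
δ_B = (0.01028342/0.01123720 − 1)×1000 = (0.915123 − 1)×1000 = -84.877‰
f_A = (δ_mix − δ_B)/(δ_A − δ_B) = (-59.46 − (-84.877))/(-56.365 − (-84.877))
f_A = 25.417 / 28.512 = 0.8915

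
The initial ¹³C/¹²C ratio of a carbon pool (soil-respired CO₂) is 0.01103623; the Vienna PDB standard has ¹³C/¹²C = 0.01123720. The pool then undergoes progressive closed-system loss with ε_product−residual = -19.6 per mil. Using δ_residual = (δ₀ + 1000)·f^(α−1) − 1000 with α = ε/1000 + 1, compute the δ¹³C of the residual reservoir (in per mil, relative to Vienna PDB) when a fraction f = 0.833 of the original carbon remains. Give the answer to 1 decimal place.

-14.4 per mil

δ₀ = (0.01103623/0.01123720 − 1)×1000 = (0.982116 − 1)×1000 = -17.884 per mil
α − 1 = ε/1000 = -0.0196
f^(α−1) = 0.833^(-0.0196) = 1.003588
δ_res = (-17.884 + 1000) × 1.003588 − 1000 = 985.639 − 1000 = -14.36 per mil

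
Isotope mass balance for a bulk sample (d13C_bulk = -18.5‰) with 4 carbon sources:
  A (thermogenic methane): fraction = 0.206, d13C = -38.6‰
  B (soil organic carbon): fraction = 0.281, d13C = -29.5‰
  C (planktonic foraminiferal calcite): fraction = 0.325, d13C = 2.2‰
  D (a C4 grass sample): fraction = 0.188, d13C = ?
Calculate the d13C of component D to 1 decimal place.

-15.8‰

Isotope mass balance: δ_bulk = Σ fᵢ·δᵢ.
-18.5 = 0.206×(-38.6) + 0.281×(-29.5) + 0.325×(2.2) + 0.188×δ_D
0.188·δ_D = -18.5 − (-15.526) = -2.974
δ_D = -2.974 / 0.188 = -15.82‰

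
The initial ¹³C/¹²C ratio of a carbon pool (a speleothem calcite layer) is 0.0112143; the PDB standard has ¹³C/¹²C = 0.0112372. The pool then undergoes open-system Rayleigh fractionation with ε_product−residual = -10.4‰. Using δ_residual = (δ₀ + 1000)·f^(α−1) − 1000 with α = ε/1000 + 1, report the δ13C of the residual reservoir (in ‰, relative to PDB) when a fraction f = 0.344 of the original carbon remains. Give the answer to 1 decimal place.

δ₀ = (0.0112143/0.0112372 − 1)×1000 = (0.997962 − 1)×1000 = -2.038‰
α − 1 = ε/1000 = -0.0104
f^(α−1) = 0.344^(-0.0104) = 1.011160
δ_res = (-2.038 + 1000) × 1.011160 − 1000 = 1009.099 − 1000 = 9.10‰

9.1‰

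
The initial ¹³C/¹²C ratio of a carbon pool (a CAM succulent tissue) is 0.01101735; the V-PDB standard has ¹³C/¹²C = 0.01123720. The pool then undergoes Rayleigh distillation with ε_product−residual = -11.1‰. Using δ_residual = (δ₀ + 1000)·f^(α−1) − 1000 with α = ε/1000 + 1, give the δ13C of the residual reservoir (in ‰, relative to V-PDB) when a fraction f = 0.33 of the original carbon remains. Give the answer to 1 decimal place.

δ₀ = (0.01101735/0.01123720 − 1)×1000 = (0.980436 − 1)×1000 = -19.564‰
α − 1 = ε/1000 = -0.0111
f^(α−1) = 0.33^(-0.0111) = 1.012382
δ_res = (-19.564 + 1000) × 1.012382 − 1000 = 992.575 − 1000 = -7.42‰

-7.4‰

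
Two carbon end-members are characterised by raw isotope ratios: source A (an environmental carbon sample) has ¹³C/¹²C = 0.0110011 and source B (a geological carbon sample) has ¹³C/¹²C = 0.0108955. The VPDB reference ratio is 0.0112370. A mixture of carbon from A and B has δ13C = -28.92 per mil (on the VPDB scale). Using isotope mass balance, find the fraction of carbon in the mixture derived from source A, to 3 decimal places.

δ_A = (0.0110011/0.0112370 − 1)×1000 = (0.979007 − 1)×1000 = -20.993 per mil
δ_B = (0.0108955/0.0112370 − 1)×1000 = (0.969609 − 1)×1000 = -30.391 per mil
f_A = (δ_mix − δ_B)/(δ_A − δ_B) = (-28.92 − (-30.391))/(-20.993 − (-30.391))
f_A = 1.471 / 9.398 = 0.1565

0.156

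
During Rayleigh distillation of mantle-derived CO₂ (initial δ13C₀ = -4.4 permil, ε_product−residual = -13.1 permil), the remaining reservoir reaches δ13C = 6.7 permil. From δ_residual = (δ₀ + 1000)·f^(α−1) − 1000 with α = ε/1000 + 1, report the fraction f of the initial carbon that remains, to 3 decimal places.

α − 1 = ε/1000 = -0.0131
(δ_res + 1000)/(δ₀ + 1000) = (6.7 + 1000)/(-4.4 + 1000) = 1006.7/995.6 = 1.011149
f = 1.011149^(1/-0.0131) = exp(ln(1.011149)/-0.0131) = exp(0.01109/-0.0131)
f = exp(-0.8464) = 0.4290

0.429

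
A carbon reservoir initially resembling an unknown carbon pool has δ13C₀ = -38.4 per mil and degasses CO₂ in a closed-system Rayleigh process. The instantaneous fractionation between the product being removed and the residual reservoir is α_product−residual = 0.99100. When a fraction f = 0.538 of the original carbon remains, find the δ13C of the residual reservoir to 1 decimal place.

-33.0 per mil

Rayleigh residual: δ_res = (δ₀ + 1000)·f^(α−1) − 1000
α − 1 = -0.00900
f^(α−1) = 0.538^(-0.00900) = 1.005595
δ_res = (-38.4 + 1000) × 1.005595 − 1000 = 966.980 − 1000 = -33.02 per mil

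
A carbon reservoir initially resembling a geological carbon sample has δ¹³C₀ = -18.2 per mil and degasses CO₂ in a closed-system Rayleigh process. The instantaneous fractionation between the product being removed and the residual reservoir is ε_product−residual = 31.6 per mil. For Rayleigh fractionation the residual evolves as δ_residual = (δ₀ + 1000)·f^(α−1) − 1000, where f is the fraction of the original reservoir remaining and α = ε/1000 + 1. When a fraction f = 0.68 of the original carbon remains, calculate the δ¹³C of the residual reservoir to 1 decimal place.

-30.1 per mil

Rayleigh residual: δ_res = (δ₀ + 1000)·f^(α−1) − 1000
α = ε/1000 + 1 = 1.03160, so α − 1 = 0.03160
f^(α−1) = 0.68^(0.03160) = 0.987887
δ_res = (-18.2 + 1000) × 0.987887 − 1000 = 969.907 − 1000 = -30.09 per mil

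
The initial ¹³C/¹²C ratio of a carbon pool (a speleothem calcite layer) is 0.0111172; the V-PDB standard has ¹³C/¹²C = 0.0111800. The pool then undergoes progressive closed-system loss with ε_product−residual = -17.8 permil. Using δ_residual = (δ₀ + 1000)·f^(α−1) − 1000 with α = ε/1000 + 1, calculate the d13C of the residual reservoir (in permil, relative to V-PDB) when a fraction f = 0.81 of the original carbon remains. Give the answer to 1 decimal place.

δ₀ = (0.0111172/0.0111800 − 1)×1000 = (0.994383 − 1)×1000 = -5.617 permil
α − 1 = ε/1000 = -0.0178
f^(α−1) = 0.81^(-0.0178) = 1.003758
δ_res = (-5.617 + 1000) × 1.003758 − 1000 = 998.120 − 1000 = -1.88 permil

-1.9 permil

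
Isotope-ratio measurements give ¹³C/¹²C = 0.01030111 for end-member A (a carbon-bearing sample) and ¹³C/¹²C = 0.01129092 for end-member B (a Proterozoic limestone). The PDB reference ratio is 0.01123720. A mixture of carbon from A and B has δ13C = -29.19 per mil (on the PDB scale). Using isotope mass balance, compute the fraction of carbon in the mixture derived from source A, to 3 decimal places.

δ_A = (0.01030111/0.01123720 − 1)×1000 = (0.916697 − 1)×1000 = -83.303 per mil
δ_B = (0.01129092/0.01123720 − 1)×1000 = (1.004781 − 1)×1000 = 4.781 per mil
f_A = (δ_mix − δ_B)/(δ_A − δ_B) = (-29.19 − (4.781))/(-83.303 − (4.781))
f_A = -33.971 / -88.083 = 0.3857

0.386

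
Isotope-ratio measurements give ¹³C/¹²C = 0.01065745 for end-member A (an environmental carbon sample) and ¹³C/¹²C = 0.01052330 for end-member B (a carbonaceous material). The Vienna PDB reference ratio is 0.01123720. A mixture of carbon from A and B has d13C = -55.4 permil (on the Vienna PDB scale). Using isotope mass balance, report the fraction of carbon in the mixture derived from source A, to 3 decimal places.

δ_A = (0.01065745/0.01123720 − 1)×1000 = (0.948408 − 1)×1000 = -51.592 permil
δ_B = (0.01052330/0.01123720 − 1)×1000 = (0.936470 − 1)×1000 = -63.530 permil
f_A = (δ_mix − δ_B)/(δ_A − δ_B) = (-55.4 − (-63.530))/(-51.592 − (-63.530))
f_A = 8.130 / 11.938 = 0.6810

0.681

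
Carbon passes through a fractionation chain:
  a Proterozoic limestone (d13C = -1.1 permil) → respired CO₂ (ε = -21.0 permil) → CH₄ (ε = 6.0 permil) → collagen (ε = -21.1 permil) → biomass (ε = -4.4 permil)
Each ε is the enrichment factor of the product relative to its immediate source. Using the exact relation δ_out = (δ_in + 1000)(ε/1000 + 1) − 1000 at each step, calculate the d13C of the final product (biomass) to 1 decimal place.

step 1: δ = (-1.10 + 1000)·(-21.0/1000 + 1) − 1000 = -22.08 permil
step 2: δ = (-22.08 + 1000)·(6.0/1000 + 1) − 1000 = -16.21 permil
step 3: δ = (-16.21 + 1000)·(-21.1/1000 + 1) − 1000 = -36.97 permil
step 4: δ = (-36.97 + 1000)·(-4.4/1000 + 1) − 1000 = -41.20 permil

-41.2 permil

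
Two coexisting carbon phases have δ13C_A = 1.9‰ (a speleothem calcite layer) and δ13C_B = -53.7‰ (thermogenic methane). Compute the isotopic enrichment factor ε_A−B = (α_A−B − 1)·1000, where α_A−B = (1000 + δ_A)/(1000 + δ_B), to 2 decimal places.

58.76‰

α_A−B = (1000 + 1.9) / (1000 + -53.7) = 1001.9 / 946.3 = 1.058755
ε_A−B = (1.058755 − 1) × 1000 = 58.755‰
(The approximation ε ≈ δ_A − δ_B would give 55.6‰.)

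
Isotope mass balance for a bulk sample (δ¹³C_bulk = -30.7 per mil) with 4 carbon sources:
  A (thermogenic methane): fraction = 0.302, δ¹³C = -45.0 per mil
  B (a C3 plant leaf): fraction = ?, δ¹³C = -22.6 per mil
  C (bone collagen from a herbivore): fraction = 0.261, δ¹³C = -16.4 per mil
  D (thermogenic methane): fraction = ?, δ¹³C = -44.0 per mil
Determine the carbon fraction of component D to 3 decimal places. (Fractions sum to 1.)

0.138

Let f_D and f_B be the unknown fractions; fractions sum to 1 so f_D + f_B = 0.437.
Mass balance: Σ fᵢ·δᵢ = δ_bulk ⇒ f_D·(-44.0) + f_B·(-22.6) = -30.7 − (-17.870) = -12.830
Substitute f_B = 0.437 − f_D:
f_D·(-44.0 − -22.6) = -12.830 − 0.437×(-22.6) = -2.953
f_D = -2.953 / -21.4 = 0.1380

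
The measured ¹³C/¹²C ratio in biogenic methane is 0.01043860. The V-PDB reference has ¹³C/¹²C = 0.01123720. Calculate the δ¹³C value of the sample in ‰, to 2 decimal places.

-71.07‰

δ¹³C = (R_sample / R_standard − 1) × 1000
R_sample / R_standard = 0.01043860 / 0.01123720 = 0.928932
δ¹³C = (0.928932 − 1) × 1000 = -71.068‰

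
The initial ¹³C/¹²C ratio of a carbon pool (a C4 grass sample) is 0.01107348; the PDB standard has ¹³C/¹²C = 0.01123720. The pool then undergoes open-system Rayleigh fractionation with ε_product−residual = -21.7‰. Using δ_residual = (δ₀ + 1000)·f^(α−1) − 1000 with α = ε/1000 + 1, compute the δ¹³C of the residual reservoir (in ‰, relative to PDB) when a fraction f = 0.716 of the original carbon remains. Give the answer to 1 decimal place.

δ₀ = (0.01107348/0.01123720 − 1)×1000 = (0.985431 − 1)×1000 = -14.569‰
α − 1 = ε/1000 = -0.0217
f^(α−1) = 0.716^(-0.0217) = 1.007276
δ_res = (-14.569 + 1000) × 1.007276 − 1000 = 992.600 − 1000 = -7.40‰

-7.4‰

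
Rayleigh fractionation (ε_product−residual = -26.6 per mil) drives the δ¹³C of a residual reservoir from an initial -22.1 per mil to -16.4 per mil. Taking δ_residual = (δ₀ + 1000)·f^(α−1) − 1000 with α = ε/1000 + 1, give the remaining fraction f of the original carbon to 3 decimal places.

α − 1 = ε/1000 = -0.0266
(δ_res + 1000)/(δ₀ + 1000) = (-16.4 + 1000)/(-22.1 + 1000) = 983.6/977.9 = 1.005829
f = 1.005829^(1/-0.0266) = exp(ln(1.005829)/-0.0266) = exp(0.00581/-0.0266)
f = exp(-0.2185) = 0.8037

0.804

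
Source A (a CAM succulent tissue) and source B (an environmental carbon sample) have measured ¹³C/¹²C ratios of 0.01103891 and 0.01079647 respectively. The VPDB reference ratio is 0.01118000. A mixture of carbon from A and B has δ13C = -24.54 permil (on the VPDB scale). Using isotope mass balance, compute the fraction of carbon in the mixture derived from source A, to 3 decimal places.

δ_A = (0.01103891/0.01118000 − 1)×1000 = (0.987380 − 1)×1000 = -12.620 permil
δ_B = (0.01079647/0.01118000 − 1)×1000 = (0.965695 − 1)×1000 = -34.305 permil
f_A = (δ_mix − δ_B)/(δ_A − δ_B) = (-24.54 − (-34.305))/(-12.620 − (-34.305))
f_A = 9.765 / 21.685 = 0.4503

0.450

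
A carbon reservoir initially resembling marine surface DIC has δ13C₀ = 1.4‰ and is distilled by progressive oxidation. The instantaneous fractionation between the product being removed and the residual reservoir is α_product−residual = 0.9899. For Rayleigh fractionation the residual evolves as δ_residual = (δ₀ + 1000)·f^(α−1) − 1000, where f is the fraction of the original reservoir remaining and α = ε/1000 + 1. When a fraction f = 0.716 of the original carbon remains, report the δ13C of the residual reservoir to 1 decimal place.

Rayleigh residual: δ_res = (δ₀ + 1000)·f^(α−1) − 1000
α − 1 = -0.01010
f^(α−1) = 0.716^(-0.01010) = 1.003380
δ_res = (1.4 + 1000) × 1.003380 − 1000 = 1004.785 − 1000 = 4.78‰

4.8‰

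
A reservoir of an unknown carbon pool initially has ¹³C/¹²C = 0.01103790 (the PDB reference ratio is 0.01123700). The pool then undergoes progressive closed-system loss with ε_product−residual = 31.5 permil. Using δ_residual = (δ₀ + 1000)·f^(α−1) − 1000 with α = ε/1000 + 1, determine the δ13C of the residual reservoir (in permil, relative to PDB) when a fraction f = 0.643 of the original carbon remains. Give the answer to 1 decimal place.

-31.3 permil

δ₀ = (0.01103790/0.01123700 − 1)×1000 = (0.982282 − 1)×1000 = -17.718 permil
α − 1 = ε/1000 = 0.0315
f^(α−1) = 0.643^(0.0315) = 0.986186
δ_res = (-17.718 + 1000) × 0.986186 − 1000 = 968.712 − 1000 = -31.29 permil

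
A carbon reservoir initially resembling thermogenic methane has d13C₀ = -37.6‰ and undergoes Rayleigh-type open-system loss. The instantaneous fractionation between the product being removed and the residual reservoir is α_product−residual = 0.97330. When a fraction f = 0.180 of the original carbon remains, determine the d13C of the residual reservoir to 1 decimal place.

7.5‰

Rayleigh residual: δ_res = (δ₀ + 1000)·f^(α−1) − 1000
α − 1 = -0.02670
f^(α−1) = 0.180^(-0.02670) = 1.046849
δ_res = (-37.6 + 1000) × 1.046849 − 1000 = 1007.488 − 1000 = 7.49‰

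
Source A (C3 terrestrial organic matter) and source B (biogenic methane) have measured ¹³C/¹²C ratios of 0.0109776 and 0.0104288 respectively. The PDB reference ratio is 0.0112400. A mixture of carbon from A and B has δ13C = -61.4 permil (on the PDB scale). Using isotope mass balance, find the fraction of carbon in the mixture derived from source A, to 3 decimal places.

0.221

δ_A = (0.0109776/0.0112400 − 1)×1000 = (0.976655 − 1)×1000 = -23.345 permil
δ_B = (0.0104288/0.0112400 − 1)×1000 = (0.927829 − 1)×1000 = -72.171 permil
f_A = (δ_mix − δ_B)/(δ_A − δ_B) = (-61.4 − (-72.171))/(-23.345 − (-72.171))
f_A = 10.771 / 48.826 = 0.2206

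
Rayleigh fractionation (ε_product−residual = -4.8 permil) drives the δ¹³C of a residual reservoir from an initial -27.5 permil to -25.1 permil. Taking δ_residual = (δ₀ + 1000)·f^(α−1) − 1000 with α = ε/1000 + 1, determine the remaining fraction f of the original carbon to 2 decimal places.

0.60

α − 1 = ε/1000 = -0.0048
(δ_res + 1000)/(δ₀ + 1000) = (-25.1 + 1000)/(-27.5 + 1000) = 974.9/972.5 = 1.002468
f = 1.002468^(1/-0.0048) = exp(ln(1.002468)/-0.0048) = exp(0.00246/-0.0048)
f = exp(-0.5135) = 0.5984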